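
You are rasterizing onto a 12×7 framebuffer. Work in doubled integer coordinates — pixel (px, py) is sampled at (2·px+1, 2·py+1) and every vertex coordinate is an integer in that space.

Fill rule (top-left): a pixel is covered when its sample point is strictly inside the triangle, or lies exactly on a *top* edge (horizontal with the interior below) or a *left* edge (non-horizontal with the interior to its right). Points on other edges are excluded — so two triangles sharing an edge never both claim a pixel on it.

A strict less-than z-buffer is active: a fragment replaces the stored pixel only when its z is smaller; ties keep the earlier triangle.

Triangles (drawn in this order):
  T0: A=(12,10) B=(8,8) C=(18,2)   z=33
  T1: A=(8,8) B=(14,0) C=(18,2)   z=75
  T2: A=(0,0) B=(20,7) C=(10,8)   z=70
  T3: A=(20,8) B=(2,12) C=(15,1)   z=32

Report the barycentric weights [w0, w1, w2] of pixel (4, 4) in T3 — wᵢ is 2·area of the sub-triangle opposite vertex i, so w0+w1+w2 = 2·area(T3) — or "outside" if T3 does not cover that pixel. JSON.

T0:
  2·area = 44
  edge (12, 10)→(8, 8): d=(-4,-2) top-left  bias=+0
  edge (8, 8)→(18, 2): d=(10,-6) top-left  bias=+0
  edge (18, 2)→(12, 10): d=(-6,8) right/bottom  bias=-1
    (8,1)@(17, 3): e=[38,4,2] → █
    (9,1)@(19, 3): e=[42,16,-14] → ·
    (6,2)@(13, 5): e=[22,0,22] → █  [on edge]
    (7,2)@(15, 5): e=[26,12,6] → █
    (8,2)@(17, 5): e=[30,24,-10] → ·
    (5,3)@(11, 7): e=[10,8,26] → █
    (7,3)@(15, 7): e=[18,32,-6] → ·
    (5,4)@(11, 9): e=[2,28,14] → █
    (6,4)@(13, 9): e=[6,40,-2] → ·
    (1,5)@(3, 11): e=[-22,0,66] → ·  [on edge]
    (5,5)@(11, 11): e=[-6,48,2] → ·
  covered (6 px):
    · · · · · · · · · · · ·
    · · · · · · · · █ · · ·
    · · · · · · █ █ · · · ·
    · · · · · █ █ · · · · ·
    · · · · · █ · · · · · ·
    · · · · · · · · · · · ·
    · · · · · · · · · · · ·
T1:
  2·area = 44
  edge (8, 8)→(14, 0): d=(6,-8) top-left  bias=+0
  edge (14, 0)→(18, 2): d=(4,2) right/bottom  bias=-1
  edge (18, 2)→(8, 8): d=(-10,6) right/bottom  bias=-1
    (7,0)@(15, 1): e=[14,2,28] → █
    (8,0)@(17, 1): e=[30,-2,16] → ·
    (6,1)@(13, 3): e=[10,14,20] → █
    (8,1)@(17, 3): e=[42,6,-4] → ·
    (5,2)@(11, 5): e=[6,26,12] → █
    (6,2)@(13, 5): e=[22,22,0] → ·  [on edge]
    (7,2)@(15, 5): e=[38,18,-12] → ·
    (4,3)@(9, 7): e=[2,38,4] → █
    (5,3)@(11, 7): e=[18,34,-8] → ·
    (4,4)@(9, 9): e=[14,46,-16] → ·
    (1,5)@(3, 11): e=[-22,66,0] → ·  [on edge]
  covered (5 px):
    · · · · · · · █ · · · ·
    · · · · · · █ █ · · · ·
    · · · · · █ · · · · · ·
    · · · · █ · · · · · · ·
    · · · · · · · · · · · ·
    · · · · · · · · · · · ·
    · · · · · · · · · · · ·
T2:
  2·area = 90
  edge (0, 0)→(20, 7): d=(20,7) right/bottom  bias=-1
  edge (20, 7)→(10, 8): d=(-10,1) right/bottom  bias=-1
  edge (10, 8)→(0, 0): d=(-10,-8) top-left  bias=+0
    (2,1)@(5, 3): e=[25,55,10] → █
    (3,1)@(7, 3): e=[11,53,26] → █
    (4,1)@(9, 3): e=[-3,51,42] → ·
    (2,2)@(5, 5): e=[65,35,-10] → ·
    (3,2)@(7, 5): e=[51,33,6] → █
    (4,2)@(9, 5): e=[37,31,22] → █
    (5,2)@(11, 5): e=[23,29,38] → █
    (6,2)@(13, 5): e=[9,27,54] → █
    (7,2)@(15, 5): e=[-5,25,70] → ·
    (3,3)@(7, 7): e=[91,13,-14] → ·
    (4,3)@(9, 7): e=[77,11,2] → █
    (7,3)@(15, 7): e=[35,5,50] → █
  covered (12 px):
    · · · · · · · · · · · ·
    · · █ █ · · · · · · · ·
    · · · █ █ █ █ · · · · ·
    · · · · █ █ █ █ █ █ · ·
    · · · · · · · · · · · ·
    · · · · · · · · · · · ·
    · · · · · · · · · · · ·
T3:
  2·area = 146
  edge (20, 8)→(2, 12): d=(-18,4) right/bottom  bias=-1
  edge (2, 12)→(15, 1): d=(13,-11) top-left  bias=+0
  edge (15, 1)→(20, 8): d=(5,7) right/bottom  bias=-1
    (7,0)@(15, 1): e=[146,0,0] → ·  [on edge]
    (6,1)@(13, 3): e=[118,4,24] → █
    (7,1)@(15, 3): e=[110,26,10] → █
    (8,1)@(17, 3): e=[102,48,-4] → ·
    (5,2)@(11, 5): e=[90,8,48] → █
    (8,2)@(17, 5): e=[66,74,6] → █
    (9,2)@(19, 5): e=[58,96,-8] → ·
    (4,3)@(9, 7): e=[62,12,72] → █
    (9,3)@(19, 7): e=[22,122,2] → █
    (10,3)@(21, 7): e=[14,144,-12] → ·
    (3,4)@(7, 9): e=[34,16,96] → █
    (8,4)@(17, 9): e=[-6,126,26] → ·
  covered (18 px):
    · · · · · · · · · · · ·
    · · · · · · █ █ · · · ·
    · · · · · █ █ █ █ · · ·
    · · · · █ █ █ █ █ █ · ·
    · · · █ █ █ █ █ · · · ·
    · · █ · · · · · · · · ·
    · · · · · · · · · · · ·

Answer: [38,82,26]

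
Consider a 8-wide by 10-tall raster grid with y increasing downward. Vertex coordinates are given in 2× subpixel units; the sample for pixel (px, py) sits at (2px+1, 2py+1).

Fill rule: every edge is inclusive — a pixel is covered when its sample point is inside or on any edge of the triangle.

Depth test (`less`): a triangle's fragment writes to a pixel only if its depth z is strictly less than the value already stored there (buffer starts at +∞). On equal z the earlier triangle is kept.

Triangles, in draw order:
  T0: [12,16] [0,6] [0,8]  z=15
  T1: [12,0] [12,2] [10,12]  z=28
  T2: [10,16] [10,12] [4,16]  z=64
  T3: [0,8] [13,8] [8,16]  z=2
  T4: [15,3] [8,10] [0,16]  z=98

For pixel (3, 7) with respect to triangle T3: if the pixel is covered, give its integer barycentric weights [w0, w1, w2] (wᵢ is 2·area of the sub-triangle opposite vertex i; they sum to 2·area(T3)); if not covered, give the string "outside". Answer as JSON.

T0:
  2·area = 24  (B↔C swapped to make it positive)
  edge (12, 16)→(0, 8): d=(-12,-8) inclusive
  edge (0, 8)→(0, 6): d=(0,-2) inclusive
  edge (0, 6)→(12, 16): d=(12,10) inclusive
    (0,3)@(1, 7): e=[20,2,2] → X
    (1,3)@(3, 7): e=[36,6,-18] → .
    (0,4)@(1, 9): e=[-4,2,26] → .
    (1,4)@(3, 9): e=[12,6,6] → X
    (2,4)@(5, 9): e=[28,10,-14] → .
    (1,5)@(3, 11): e=[-12,6,30] → .
    (2,5)@(5, 11): e=[4,10,10] → X
    (3,5)@(7, 11): e=[20,14,-10] → .
    (2,6)@(5, 13): e=[-20,10,34] → .
  covered (3 px):
    . . . . . . . .
    . . . . . . . .
    . . . . . . . .
    X . . . . . . .
    . X . . . . . .
    . . X . . . . .
    . . . . . . . .
    . . . . . . . .
    . . . . . . . .
    . . . . . . . .
T1:
  2·area = 4
  edge (12, 0)→(12, 2): d=(0,2) inclusive
  edge (12, 2)→(10, 12): d=(-2,10) inclusive
  edge (10, 12)→(12, 0): d=(2,-12) inclusive
    (5,3)@(11, 7): e=[2,0,2] → X  [on edge]
    (6,3)@(13, 7): e=[-2,-20,26] → .
    (5,4)@(11, 9): e=[2,-4,6] → .
    (4,8)@(9, 17): e=[6,0,-2] → .  [on edge]
  covered (1 px):
    . . . . . . . .
    . . . . . . . .
    . . . . . . . .
    . . . . . X . .
    . . . . . . . .
    . . . . . . . .
    . . . . . . . .
    . . . . . . . .
    . . . . . . . .
    . . . . . . . .
T2:
  2·area = 24  (B↔C swapped to make it positive)
  edge (10, 16)→(4, 16): d=(-6,0) inclusive
  edge (4, 16)→(10, 12): d=(6,-4) inclusive
  edge (10, 12)→(10, 16): d=(0,4) inclusive
    (4,6)@(9, 13): e=[18,2,4] → X
    (5,6)@(11, 13): e=[18,10,-4] → .
    (3,7)@(7, 15): e=[6,6,12] → X
    (5,7)@(11, 15): e=[6,22,-4] → .
    (3,8)@(7, 17): e=[-6,18,12] → .
    (4,8)@(9, 17): e=[-6,26,4] → .
  covered (3 px):
    . . . . . . . .
    . . . . . . . .
    . . . . . . . .
    . . . . . . . .
    . . . . . . . .
    . . . . . . . .
    . . . . X . . .
    . . . X X . . .
    . . . . . . . .
    . . . . . . . .
T3:
  2·area = 104
  edge (0, 8)→(13, 8): d=(13,0) inclusive
  edge (13, 8)→(8, 16): d=(-5,8) inclusive
  edge (8, 16)→(0, 8): d=(-8,-8) inclusive
    (0,4)@(1, 9): e=[13,91,0] → X  [on edge]
    (1,4)@(3, 9): e=[13,75,16] → X
    (2,4)@(5, 9): e=[13,59,32] → X
    (3,4)@(7, 9): e=[13,43,48] → X
    (4,4)@(9, 9): e=[13,27,64] → X
    (5,4)@(11, 9): e=[13,11,80] → X
    (6,4)@(13, 9): e=[13,-5,96] → .
    (0,5)@(1, 11): e=[39,81,-16] → .
    (1,5)@(3, 11): e=[39,65,0] → X  [on edge]
    (6,5)@(13, 11): e=[39,-15,80] → .
    (1,6)@(3, 13): e=[65,55,-16] → .
    (2,6)@(5, 13): e=[65,39,0] → X  [on edge]
    (3,7)@(7, 15): e=[91,13,0] → X  [on edge]
    (4,8)@(9, 17): e=[117,-13,0] → .  [on edge]
    (5,9)@(11, 19): e=[143,-39,0] → .  [on edge]
  covered (15 px):
    . . . . . . . .
    . . . . . . . .
    . . . . . . . .
    . . . . . . . .
    X X X X X X . .
    . X X X X X . .
    . . X X X . . .
    . . . X . . . .
    . . . . . . . .
    . . . . . . . .
T4:
  2·area = 14
  edge (15, 3)→(8, 10): d=(-7,7) inclusive
  edge (8, 10)→(0, 16): d=(-8,6) inclusive
  edge (0, 16)→(15, 3): d=(15,-13) inclusive
    (7,1)@(15, 3): e=[0,14,0] → X  [on edge]
    (6,2)@(13, 5): e=[0,10,4] → X  [on edge]
    (7,2)@(15, 5): e=[-14,-2,30] → .
    (5,3)@(11, 7): e=[0,6,8] → X  [on edge]
    (6,3)@(13, 7): e=[-14,-6,34] → .
    (4,4)@(9, 9): e=[0,2,12] → X  [on edge]
    (5,4)@(11, 9): e=[-14,-10,38] → .
    (3,5)@(7, 11): e=[0,-2,16] → .  [on edge]
    (4,5)@(9, 11): e=[-14,-14,42] → .
    (2,6)@(5, 13): e=[0,-6,20] → .  [on edge]
    (1,7)@(3, 15): e=[0,-10,24] → .  [on edge]
    (0,8)@(1, 17): e=[0,-14,28] → .  [on edge]
  covered (4 px):
    . . . . . . . .
    . . . . . . . X
    . . . . . . X .
    . . . . . X . .
    . . . . X . . .
    . . . . . . . .
    . . . . . . . .
    . . . . . . . .
    . . . . . . . .
    . . . . . . . .

Final: [13,0,91]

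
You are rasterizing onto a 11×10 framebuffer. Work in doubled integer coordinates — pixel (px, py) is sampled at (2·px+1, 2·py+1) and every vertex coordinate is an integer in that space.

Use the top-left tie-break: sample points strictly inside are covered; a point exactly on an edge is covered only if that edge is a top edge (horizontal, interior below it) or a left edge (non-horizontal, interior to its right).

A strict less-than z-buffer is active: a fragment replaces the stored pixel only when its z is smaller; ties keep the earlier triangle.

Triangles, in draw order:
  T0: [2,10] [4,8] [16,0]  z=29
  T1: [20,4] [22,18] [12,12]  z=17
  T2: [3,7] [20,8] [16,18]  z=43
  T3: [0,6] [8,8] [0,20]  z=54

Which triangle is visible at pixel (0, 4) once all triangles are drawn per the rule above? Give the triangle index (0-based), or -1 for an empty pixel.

T0:
  2·area = 8
  edge (2, 10)→(4, 8): d=(2,-2) top-left  bias=+0
  edge (4, 8)→(16, 0): d=(12,-8) top-left  bias=+0
  edge (16, 0)→(2, 10): d=(-14,10) right/bottom  bias=-1
    (5,0)@(11, 1): e=[0,-28,36] → ·  [on edge]
    (4,1)@(9, 3): e=[0,-20,28] → ·  [on edge]
    (3,2)@(7, 5): e=[0,-12,20] → ·  [on edge]
    (4,2)@(9, 5): e=[4,4,0] → ·  [on edge]
    (2,3)@(5, 7): e=[0,-4,12] → ·  [on edge]
    (1,4)@(3, 9): e=[0,4,4] → #  [on edge]
    (2,4)@(5, 9): e=[4,20,-16] → ·
    (0,5)@(1, 11): e=[0,12,-4] → ·  [on edge]
    (1,5)@(3, 11): e=[4,28,-24] → ·
  covered (1 px):
    · · · · · · · · · · ·
    · · · · · · · · · · ·
    · · · · · · · · · · ·
    · · · · · · · · · · ·
    · # · · · · · · · · ·
    · · · · · · · · · · ·
    · · · · · · · · · · ·
    · · · · · · · · · · ·
    · · · · · · · · · · ·
    · · · · · · · · · · ·
T1:
  2·area = 128
  edge (20, 4)→(22, 18): d=(2,14) right/bottom  bias=-1
  edge (22, 18)→(12, 12): d=(-10,-6) top-left  bias=+0
  edge (12, 12)→(20, 4): d=(8,-8) top-left  bias=+0
    (10,1)@(21, 3): e=[-16,144,0] → ·  [on edge]
    (9,2)@(19, 5): e=[16,112,0] → #  [on edge]
    (10,2)@(21, 5): e=[-12,124,16] → ·
    (8,3)@(17, 7): e=[48,80,0] → #  [on edge]
    (10,3)@(21, 7): e=[-8,104,32] → ·
    (3,4)@(7, 9): e=[192,0,-64] → ·  [on edge]
    (7,4)@(15, 9): e=[80,48,0] → #  [on edge]
    (10,4)@(21, 9): e=[-4,84,48] → ·
    (6,5)@(13, 11): e=[112,16,0] → #  [on edge]
    (10,5)@(21, 11): e=[0,64,64] → ·  [on edge]
    (5,6)@(11, 13): e=[144,-16,0] → ·  [on edge]
    (6,6)@(13, 13): e=[116,-4,16] → ·
    (4,7)@(9, 15): e=[176,-48,0] → ·  [on edge]
    (8,7)@(17, 15): e=[64,0,64] → #  [on edge]
    (3,8)@(7, 17): e=[208,-80,0] → ·  [on edge]
    (2,9)@(5, 19): e=[240,-112,0] → ·  [on edge]
  covered (18 px):
    · · · · · · · · · · ·
    · · · · · · · · · · ·
    · · · · · · · · · # ·
    · · · · · · · · # # ·
    · · · · · · · # # # ·
    · · · · · · # # # # ·
    · · · · · · · # # # #
    · · · · · · · · # # #
    · · · · · · · · · · #
    · · · · · · · · · · ·
T2:
  2·area = 174
  edge (3, 7)→(20, 8): d=(17,1) right/bottom  bias=-1
  edge (20, 8)→(16, 18): d=(-4,10) right/bottom  bias=-1
  edge (16, 18)→(3, 7): d=(-13,-11) top-left  bias=+0
    (1,3)@(3, 7): e=[0,174,0] → ·  [on edge]
    (3,4)@(7, 9): e=[30,126,18] → #
    (4,4)@(9, 9): e=[28,106,40] → #
    (5,4)@(11, 9): e=[26,86,62] → #
    (6,4)@(13, 9): e=[24,66,84] → #
    (7,4)@(15, 9): e=[22,46,106] → #
    (8,4)@(17, 9): e=[20,26,128] → #
    (9,4)@(19, 9): e=[18,6,150] → #
    (10,4)@(21, 9): e=[16,-14,172] → ·
    (3,5)@(7, 11): e=[64,118,-8] → ·
    (4,5)@(9, 11): e=[62,98,14] → #
    (9,5)@(19, 11): e=[52,-2,124] → ·
  covered (20 px):
    · · · · · · · · · · ·
    · · · · · · · · · · ·
    · · · · · · · · · · ·
    · · · · · · · · · · ·
    · · · # # # # # # # ·
    · · · · # # # # # · ·
    · · · · · # # # # · ·
    · · · · · · # # # · ·
    · · · · · · · # · · ·
    · · · · · · · · · · ·
T3:
  2·area = 112
  edge (0, 6)→(8, 8): d=(8,2) right/bottom  bias=-1
  edge (8, 8)→(0, 20): d=(-8,12) right/bottom  bias=-1
  edge (0, 20)→(0, 6): d=(0,-14) top-left  bias=+0
    (0,3)@(1, 7): e=[6,92,14] → #
    (1,3)@(3, 7): e=[2,68,42] → #
    (2,3)@(5, 7): e=[-2,44,70] → ·
    (0,4)@(1, 9): e=[22,76,14] → #
    (2,4)@(5, 9): e=[14,28,70] → #
    (3,4)@(7, 9): e=[10,4,98] → #
    (4,4)@(9, 9): e=[6,-20,126] → ·
    (0,5)@(1, 11): e=[38,60,14] → #
    (3,5)@(7, 11): e=[26,-12,98] → ·
    (0,6)@(1, 13): e=[54,44,14] → #
    (2,6)@(5, 13): e=[46,-4,70] → ·
    (0,7)@(1, 15): e=[70,28,14] → #
  covered (14 px):
    · · · · · · · · · · ·
    · · · · · · · · · · ·
    · · · · · · · · · · ·
    # # · · · · · · · · ·
    # # # # · · · · · · ·
    # # # · · · · · · · ·
    # # · · · · · · · · ·
    # # · · · · · · · · ·
    # · · · · · · · · · ·
    · · · · · · · · · · ·

Z-buffer (winner per pixel, '.' = empty):
  . . . . . . . . . . .
  . . . . . . . . . . .
  . . . . . . . . . 1 .
  3 3 . . . . . . 1 1 .
  3 0 3 2 2 2 2 1 1 1 .
  3 3 3 . 2 2 1 1 1 1 .
  3 3 . . . 2 2 1 1 1 1
  3 3 . . . . 2 2 1 1 1
  3 . . . . . . 2 . . 1
  . . . . . . . . . . .

Result: 3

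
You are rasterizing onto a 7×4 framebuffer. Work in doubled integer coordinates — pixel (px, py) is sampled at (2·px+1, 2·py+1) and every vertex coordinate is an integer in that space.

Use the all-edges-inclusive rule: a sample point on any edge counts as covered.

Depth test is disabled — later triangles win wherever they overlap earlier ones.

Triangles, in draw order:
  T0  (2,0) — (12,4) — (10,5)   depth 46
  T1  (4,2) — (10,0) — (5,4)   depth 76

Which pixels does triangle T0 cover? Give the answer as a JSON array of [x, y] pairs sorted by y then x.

T0:
  2·area = 18
  edge (2, 0)→(12, 4): d=(10,4) inclusive
  edge (12, 4)→(10, 5): d=(-2,1) inclusive
  edge (10, 5)→(2, 0): d=(-8,-5) inclusive
    (3,1)@(7, 3): e=[10,7,1] → X
    (4,1)@(9, 3): e=[2,5,11] → X
    (5,1)@(11, 3): e=[-6,3,21] → .
    (3,2)@(7, 5): e=[30,3,-15] → .
    (4,2)@(9, 5): e=[22,1,-5] → .
  covered (2 px):
    . . . . . . .
    . . . X X . .
    . . . . . . .
    . . . . . . .
T1:
  2·area = 14
  edge (4, 2)→(10, 0): d=(6,-2) inclusive
  edge (10, 0)→(5, 4): d=(-5,4) inclusive
  edge (5, 4)→(4, 2): d=(-1,-2) inclusive
    (3,0)@(7, 1): e=[0,7,7] → X  [on edge]
    (4,0)@(9, 1): e=[4,-1,11] → .
    (0,1)@(1, 3): e=[0,21,-7] → .  [on edge]
    (2,1)@(5, 3): e=[8,5,1] → X
    (3,1)@(7, 3): e=[12,-3,5] → .
    (2,2)@(5, 5): e=[20,-5,-1] → .
  covered (2 px):
    . . . X . . .
    . . X . . . .
    . . . . . . .
    . . . . . . .

Final: [[3,1],[4,1]]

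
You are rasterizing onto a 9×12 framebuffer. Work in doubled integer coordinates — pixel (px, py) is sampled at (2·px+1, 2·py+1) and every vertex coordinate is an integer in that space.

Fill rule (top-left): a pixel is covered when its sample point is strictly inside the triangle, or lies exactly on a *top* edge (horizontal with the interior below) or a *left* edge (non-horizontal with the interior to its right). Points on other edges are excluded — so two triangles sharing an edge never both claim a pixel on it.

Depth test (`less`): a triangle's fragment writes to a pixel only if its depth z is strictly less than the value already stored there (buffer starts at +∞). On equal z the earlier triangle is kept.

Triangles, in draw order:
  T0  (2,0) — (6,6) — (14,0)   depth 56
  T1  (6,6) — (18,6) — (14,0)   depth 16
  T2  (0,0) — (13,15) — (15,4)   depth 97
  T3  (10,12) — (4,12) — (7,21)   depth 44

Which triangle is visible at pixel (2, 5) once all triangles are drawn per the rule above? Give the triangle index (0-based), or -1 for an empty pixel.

T0:
  2·area = 72  (B↔C swapped to make it positive)
  edge (2, 0)→(14, 0): d=(12,0) top-left  bias=+0
  edge (14, 0)→(6, 6): d=(-8,6) right/bottom  bias=-1
  edge (6, 6)→(2, 0): d=(-4,-6) top-left  bias=+0
    (1,0)@(3, 1): e=[12,58,2] → █
    (2,0)@(5, 1): e=[12,46,14] → █
    (3,0)@(7, 1): e=[12,34,26] → █
    (4,0)@(9, 1): e=[12,22,38] → █
    (5,0)@(11, 1): e=[12,10,50] → █
    (6,0)@(13, 1): e=[12,-2,62] → ·
    (1,1)@(3, 3): e=[36,42,-6] → ·
    (2,1)@(5, 3): e=[36,30,6] → █
    (5,1)@(11, 3): e=[36,-6,42] → ·
    (2,2)@(5, 5): e=[60,14,-2] → ·
    (3,2)@(7, 5): e=[60,2,10] → █
    (4,2)@(9, 5): e=[60,-10,22] → ·
  covered (9 px):
    · █ █ █ █ █ · · ·
    · · █ █ █ · · · ·
    · · · █ · · · · ·
    · · · · · · · · ·
    · · · · · · · · ·
    · · · · · · · · ·
    · · · · · · · · ·
    · · · · · · · · ·
    · · · · · · · · ·
    · · · · · · · · ·
    · · · · · · · · ·
    · · · · · · · · ·
T1:
  2·area = 72  (B↔C swapped to make it positive)
  edge (6, 6)→(14, 0): d=(8,-6) top-left  bias=+0
  edge (14, 0)→(18, 6): d=(4,6) right/bottom  bias=-1
  edge (18, 6)→(6, 6): d=(-12,0) right/bottom  bias=-1
    (6,0)@(13, 1): e=[2,10,60] → █
    (7,0)@(15, 1): e=[14,-2,60] → ·
    (5,1)@(11, 3): e=[6,30,36] → █
    (7,1)@(15, 3): e=[30,6,36] → █
    (8,1)@(17, 3): e=[42,-6,36] → ·
    (4,2)@(9, 5): e=[10,50,12] → █
    (8,2)@(17, 5): e=[58,2,12] → █
    (4,3)@(9, 7): e=[26,58,-12] → ·
    (5,3)@(11, 7): e=[38,46,-12] → ·
    (6,3)@(13, 7): e=[50,34,-12] → ·
    (7,3)@(15, 7): e=[62,22,-12] → ·
    (8,3)@(17, 7): e=[74,10,-12] → ·
  covered (9 px):
    · · · · · · █ · ·
    · · · · · █ █ █ ·
    · · · · █ █ █ █ █
    · · · · · · · · ·
    · · · · · · · · ·
    · · · · · · · · ·
    · · · · · · · · ·
    · · · · · · · · ·
    · · · · · · · · ·
    · · · · · · · · ·
    · · · · · · · · ·
    · · · · · · · · ·
T2:
  2·area = 173  (B↔C swapped to make it positive)
  edge (0, 0)→(15, 4): d=(15,4) right/bottom  bias=-1
  edge (15, 4)→(13, 15): d=(-2,11) right/bottom  bias=-1
  edge (13, 15)→(0, 0): d=(-13,-15) top-left  bias=+0
    (0,0)@(1, 1): e=[11,160,2] → █
    (1,0)@(3, 1): e=[3,138,32] → █
    (2,0)@(5, 1): e=[-5,116,62] → ·
    (0,1)@(1, 3): e=[41,156,-24] → ·
    (1,1)@(3, 3): e=[33,134,6] → █
    (2,1)@(5, 3): e=[25,112,36] → █
    (3,1)@(7, 3): e=[17,90,66] → █
    (4,1)@(9, 3): e=[9,68,96] → █
    (5,1)@(11, 3): e=[1,46,126] → █
    (6,1)@(13, 3): e=[-7,24,156] → ·
    (1,2)@(3, 5): e=[63,130,-20] → ·
    (2,2)@(5, 5): e=[55,108,10] → █
    (6,7)@(13, 15): e=[173,0,0] → ·  [on edge]
  covered (22 px):
    █ █ · · · · · · ·
    · █ █ █ █ █ · · ·
    · · █ █ █ █ █ · ·
    · · · █ █ █ █ · ·
    · · · · █ █ █ · ·
    · · · · · █ █ · ·
    · · · · · · █ · ·
    · · · · · · · · ·
    · · · · · · · · ·
    · · · · · · · · ·
    · · · · · · · · ·
    · · · · · · · · ·
T3:
  2·area = 54  (B↔C swapped to make it positive)
  edge (10, 12)→(7, 21): d=(-3,9) right/bottom  bias=-1
  edge (7, 21)→(4, 12): d=(-3,-9) top-left  bias=+0
  edge (4, 12)→(10, 12): d=(6,0) top-left  bias=+0
    (0,1)@(1, 3): e=[108,0,-54] → ·  [on edge]
    (6,1)@(13, 3): e=[0,108,-54] → ·  [on edge]
    (1,4)@(3, 9): e=[72,0,-18] → ·  [on edge]
    (5,4)@(11, 9): e=[0,72,-18] → ·  [on edge]
    (2,6)@(5, 13): e=[42,6,6] → █
    (3,6)@(7, 13): e=[24,24,6] → █
    (4,6)@(9, 13): e=[6,42,6] → █
    (5,6)@(11, 13): e=[-12,60,6] → ·
    (2,7)@(5, 15): e=[36,0,18] → █  [on edge]
    (4,7)@(9, 15): e=[0,36,18] → ·  [on edge]
    (2,8)@(5, 17): e=[30,-6,30] → ·
    (3,8)@(7, 17): e=[12,12,30] → █
    (3,10)@(7, 21): e=[0,0,54] → ·  [on edge]
  covered (7 px):
    · · · · · · · · ·
    · · · · · · · · ·
    · · · · · · · · ·
    · · · · · · · · ·
    · · · · · · · · ·
    · · · · · · · · ·
    · · █ █ █ · · · ·
    · · █ █ · · · · ·
    · · · █ · · · · ·
    · · · █ · · · · ·
    · · · · · · · · ·
    · · · · · · · · ·

Z-buffer (winner per pixel, '.' = empty):
  2 0 0 0 0 0 1 . .
  . 2 0 0 0 1 1 1 .
  . . 2 0 1 1 1 1 1
  . . . 2 2 2 2 . .
  . . . . 2 2 2 . .
  . . . . . 2 2 . .
  . . 3 3 3 . 2 . .
  . . 3 3 . . . . .
  . . . 3 . . . . .
  . . . 3 . . . . .
  . . . . . . . . .
  . . . . . . . . .

Answer: -1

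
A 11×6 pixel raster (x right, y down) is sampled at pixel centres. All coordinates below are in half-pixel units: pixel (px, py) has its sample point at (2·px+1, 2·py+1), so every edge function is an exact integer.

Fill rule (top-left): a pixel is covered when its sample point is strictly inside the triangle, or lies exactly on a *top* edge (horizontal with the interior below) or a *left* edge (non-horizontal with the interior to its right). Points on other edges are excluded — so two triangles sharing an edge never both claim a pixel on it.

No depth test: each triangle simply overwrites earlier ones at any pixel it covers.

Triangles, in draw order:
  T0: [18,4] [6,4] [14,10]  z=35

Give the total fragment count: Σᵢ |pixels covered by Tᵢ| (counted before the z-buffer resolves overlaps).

T0:
  2·area = 72  (B↔C swapped to make it positive)
  edge (18, 4)→(14, 10): d=(-4,6) right/bottom  bias=-1
  edge (14, 10)→(6, 4): d=(-8,-6) top-left  bias=+0
  edge (6, 4)→(18, 4): d=(12,0) top-left  bias=+0
    (4,2)@(9, 5): e=[50,10,12] → #
    (5,2)@(11, 5): e=[38,22,12] → #
    (6,2)@(13, 5): e=[26,34,12] → #
    (7,2)@(15, 5): e=[14,46,12] → #
    (8,2)@(17, 5): e=[2,58,12] → #
    (9,2)@(19, 5): e=[-10,70,12] → ·
    (4,3)@(9, 7): e=[42,-6,36] → ·
    (5,3)@(11, 7): e=[30,6,36] → #
    (8,3)@(17, 7): e=[-6,42,36] → ·
    (5,4)@(11, 9): e=[22,-10,60] → ·
    (6,4)@(13, 9): e=[10,2,60] → #
    (7,4)@(15, 9): e=[-2,14,60] → ·
  covered (9 px):
    · · · · · · · · · · ·
    · · · · · · · · · · ·
    · · · · # # # # # · ·
    · · · · · # # # · · ·
    · · · · · · # · · · ·
    · · · · · · · · · · ·

Answer: 9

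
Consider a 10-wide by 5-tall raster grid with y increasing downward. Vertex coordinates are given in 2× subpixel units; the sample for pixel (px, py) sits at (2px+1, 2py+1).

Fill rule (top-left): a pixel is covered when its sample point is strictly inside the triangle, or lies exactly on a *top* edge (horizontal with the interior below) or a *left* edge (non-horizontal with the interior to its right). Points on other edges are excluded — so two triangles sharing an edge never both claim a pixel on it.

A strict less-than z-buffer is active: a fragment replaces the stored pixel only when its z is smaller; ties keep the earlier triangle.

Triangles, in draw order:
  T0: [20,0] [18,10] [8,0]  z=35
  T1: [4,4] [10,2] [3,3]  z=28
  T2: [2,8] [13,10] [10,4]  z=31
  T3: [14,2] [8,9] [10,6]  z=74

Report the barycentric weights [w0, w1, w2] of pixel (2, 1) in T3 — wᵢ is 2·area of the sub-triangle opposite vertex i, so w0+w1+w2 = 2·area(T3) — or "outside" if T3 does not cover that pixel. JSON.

T0:
  2·area = 120
  edge (20, 0)→(18, 10): d=(-2,10) right/bottom  bias=-1
  edge (18, 10)→(8, 0): d=(-10,-10) top-left  bias=+0
  edge (8, 0)→(20, 0): d=(12,0) top-left  bias=+0
    (4,0)@(9, 1): e=[108,0,12] → #  [on edge]
    (5,0)@(11, 1): e=[88,20,12] → #
    (6,0)@(13, 1): e=[68,40,12] → #
    (7,0)@(15, 1): e=[48,60,12] → #
    (8,0)@(17, 1): e=[28,80,12] → #
    (9,0)@(19, 1): e=[8,100,12] → #
    (4,1)@(9, 3): e=[104,-20,36] → ·
    (5,1)@(11, 3): e=[84,0,36] → #  [on edge]
    (5,2)@(11, 5): e=[80,-20,60] → ·
    (6,2)@(13, 5): e=[60,0,60] → #  [on edge]
    (9,2)@(19, 5): e=[0,60,60] → ·  [on edge]
    (6,3)@(13, 7): e=[56,-20,84] → ·
    (7,3)@(15, 7): e=[36,0,84] → #  [on edge]
    (8,4)@(17, 9): e=[12,0,108] → #  [on edge]
  covered (17 px):
    · · · · # # # # # #
    · · · · · # # # # #
    · · · · · · # # # ·
    · · · · · · · # # ·
    · · · · · · · · # ·
T1:
  2·area = 8  (B↔C swapped to make it positive)
  edge (4, 4)→(3, 3): d=(-1,-1) top-left  bias=+0
  edge (3, 3)→(10, 2): d=(7,-1) top-left  bias=+0
  edge (10, 2)→(4, 4): d=(-6,2) right/bottom  bias=-1
    (0,0)@(1, 1): e=[0,-16,24] → ·  [on edge]
    (6,0)@(13, 1): e=[12,-4,0] → ·  [on edge]
    (8,0)@(17, 1): e=[16,0,-8] → ·  [on edge]
    (1,1)@(3, 3): e=[0,0,8] → #  [on edge]
    (2,1)@(5, 3): e=[2,2,4] → #
    (3,1)@(7, 3): e=[4,4,0] → ·  [on edge]
    (0,2)@(1, 5): e=[-4,12,0] → ·  [on edge]
    (1,2)@(3, 5): e=[-2,14,-4] → ·
    (2,2)@(5, 5): e=[0,16,-8] → ·  [on edge]
    (3,3)@(7, 7): e=[0,32,-24] → ·  [on edge]
    (4,4)@(9, 9): e=[0,48,-40] → ·  [on edge]
  covered (2 px):
    · · · · · · · · · ·
    · # # · · · · · · ·
    · · · · · · · · · ·
    · · · · · · · · · ·
    · · · · · · · · · ·
T2:
  2·area = 60  (B↔C swapped to make it positive)
  edge (2, 8)→(10, 4): d=(8,-4) top-left  bias=+0
  edge (10, 4)→(13, 10): d=(3,6) right/bottom  bias=-1
  edge (13, 10)→(2, 8): d=(-11,-2) top-left  bias=+0
    (4,2)@(9, 5): e=[4,9,47] → #
    (5,2)@(11, 5): e=[12,-3,51] → ·
    (2,3)@(5, 7): e=[4,39,17] → #
    (3,3)@(7, 7): e=[12,27,21] → #
    (5,3)@(11, 7): e=[28,3,29] → #
    (6,3)@(13, 7): e=[36,-9,33] → ·
    (2,4)@(5, 9): e=[20,45,-5] → ·
    (3,4)@(7, 9): e=[28,33,-1] → ·
    (4,4)@(9, 9): e=[36,21,3] → #
    (6,4)@(13, 9): e=[52,-3,11] → ·
  covered (7 px):
    · · · · · · · · · ·
    · · · · · · · · · ·
    · · · · # · · · · ·
    · · # # # # · · · ·
    · · · · # # · · · ·
T3:
  2·area = 4
  edge (14, 2)→(8, 9): d=(-6,7) right/bottom  bias=-1
  edge (8, 9)→(10, 6): d=(2,-3) top-left  bias=+0
  edge (10, 6)→(14, 2): d=(4,-4) top-left  bias=+0
    (7,0)@(15, 1): e=[-1,5,0] → ·  [on edge]
    (6,1)@(13, 3): e=[1,3,0] → #  [on edge]
    (7,1)@(15, 3): e=[-13,9,8] → ·
    (5,2)@(11, 5): e=[3,1,0] → #  [on edge]
    (6,2)@(13, 5): e=[-11,7,8] → ·
    (4,3)@(9, 7): e=[5,-1,0] → ·  [on edge]
    (5,3)@(11, 7): e=[-9,5,8] → ·
    (3,4)@(7, 9): e=[7,-3,0] → ·  [on edge]
  covered (2 px):
    · · · · · · · · · ·
    · · · · · · # · · ·
    · · · · · # · · · ·
    · · · · · · · · · ·
    · · · · · · · · · ·

Result: "outside"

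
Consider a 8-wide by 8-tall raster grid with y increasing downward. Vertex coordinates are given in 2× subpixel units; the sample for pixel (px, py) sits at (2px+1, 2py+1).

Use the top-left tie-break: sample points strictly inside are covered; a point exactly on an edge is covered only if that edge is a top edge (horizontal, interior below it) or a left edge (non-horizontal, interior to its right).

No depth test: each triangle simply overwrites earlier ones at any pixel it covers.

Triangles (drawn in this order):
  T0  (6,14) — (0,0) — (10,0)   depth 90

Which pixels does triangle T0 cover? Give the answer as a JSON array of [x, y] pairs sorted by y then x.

T0:
  2·area = 140
  edge (6, 14)→(0, 0): d=(-6,-14) top-left  bias=+0
  edge (0, 0)→(10, 0): d=(10,0) top-left  bias=+0
  edge (10, 0)→(6, 14): d=(-4,14) right/bottom  bias=-1
    (0,0)@(1, 1): e=[8,10,122] → █
    (1,0)@(3, 1): e=[36,10,94] → █
    (2,0)@(5, 1): e=[64,10,66] → █
    (3,0)@(7, 1): e=[92,10,38] → █
    (4,0)@(9, 1): e=[120,10,10] → █
    (5,0)@(11, 1): e=[148,10,-18] → ·
    (0,1)@(1, 3): e=[-4,30,114] → ·
    (1,1)@(3, 3): e=[24,30,86] → █
    (5,1)@(11, 3): e=[136,30,-26] → ·
    (1,2)@(3, 5): e=[12,50,78] → █
    (4,2)@(9, 5): e=[96,50,-6] → ·
    (1,3)@(3, 7): e=[0,70,70] → █  [on edge]
  covered (18 px):
    █ █ █ █ █ · · ·
    · █ █ █ █ · · ·
    · █ █ █ · · · ·
    · █ █ █ · · · ·
    · · █ █ · · · ·
    · · █ · · · · ·
    · · · · · · · ·
    · · · · · · · ·

Answer: [[0,0],[1,0],[2,0],[3,0],[4,0],[1,1],[2,1],[3,1],[4,1],[1,2],[2,2],[3,2],[1,3],[2,3],[3,3],[2,4],[3,4],[2,5]]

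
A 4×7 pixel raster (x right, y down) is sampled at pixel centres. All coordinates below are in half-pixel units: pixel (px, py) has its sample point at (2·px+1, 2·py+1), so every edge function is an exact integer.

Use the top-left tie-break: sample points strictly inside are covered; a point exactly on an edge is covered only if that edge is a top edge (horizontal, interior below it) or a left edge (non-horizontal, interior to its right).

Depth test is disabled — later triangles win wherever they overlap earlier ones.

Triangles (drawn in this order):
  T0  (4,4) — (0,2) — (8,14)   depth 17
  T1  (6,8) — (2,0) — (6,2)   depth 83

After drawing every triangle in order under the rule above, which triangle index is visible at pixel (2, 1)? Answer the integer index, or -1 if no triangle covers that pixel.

T0:
  2·area = 32  (B↔C swapped to make it positive)
  edge (4, 4)→(8, 14): d=(4,10) right/bottom  bias=-1
  edge (8, 14)→(0, 2): d=(-8,-12) top-left  bias=+0
  edge (0, 2)→(4, 4): d=(4,2) right/bottom  bias=-1
    (0,1)@(1, 3): e=[26,4,2] → #
    (1,1)@(3, 3): e=[6,28,-2] → ·
    (0,2)@(1, 5): e=[34,-12,10] → ·
    (1,2)@(3, 5): e=[14,12,6] → #
    (2,2)@(5, 5): e=[-6,36,2] → ·
    (1,3)@(3, 7): e=[22,-4,14] → ·
    (2,3)@(5, 7): e=[2,20,10] → #
    (3,3)@(7, 7): e=[-18,44,6] → ·
    (2,4)@(5, 9): e=[10,4,18] → #
    (3,4)@(7, 9): e=[-10,28,14] → ·
    (2,5)@(5, 11): e=[18,-12,26] → ·
  covered (4 px):
    · · · ·
    # · · ·
    · # · ·
    · · # ·
    · · # ·
    · · · ·
    · · · ·
T1:
  2·area = 24
  edge (6, 8)→(2, 0): d=(-4,-8) top-left  bias=+0
  edge (2, 0)→(6, 2): d=(4,2) right/bottom  bias=-1
  edge (6, 2)→(6, 8): d=(0,6) right/bottom  bias=-1
    (1,0)@(3, 1): e=[4,2,18] → #
    (2,0)@(5, 1): e=[20,-2,6] → ·
    (1,1)@(3, 3): e=[-4,10,18] → ·
    (2,1)@(5, 3): e=[12,6,6] → #
    (3,1)@(7, 3): e=[28,2,-6] → ·
    (2,2)@(5, 5): e=[4,14,6] → #
    (3,2)@(7, 5): e=[20,10,-6] → ·
    (2,3)@(5, 7): e=[-4,22,6] → ·
  covered (3 px):
    · # · ·
    · · # ·
    · · # ·
    · · · ·
    · · · ·
    · · · ·
    · · · ·

Z-buffer (winner per pixel, '.' = empty):
  . 1 . .
  0 . 1 .
  . 0 1 .
  . . 0 .
  . . 0 .
  . . . .
  . . . .

Final: 1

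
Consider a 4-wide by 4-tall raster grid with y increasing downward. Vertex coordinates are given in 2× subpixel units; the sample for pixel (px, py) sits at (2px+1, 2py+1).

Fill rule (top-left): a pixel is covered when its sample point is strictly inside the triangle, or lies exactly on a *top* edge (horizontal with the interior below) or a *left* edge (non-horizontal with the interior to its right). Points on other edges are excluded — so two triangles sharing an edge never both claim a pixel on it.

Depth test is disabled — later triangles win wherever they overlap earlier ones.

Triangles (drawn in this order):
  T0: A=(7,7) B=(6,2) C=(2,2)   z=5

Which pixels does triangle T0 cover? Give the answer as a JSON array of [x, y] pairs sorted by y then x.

T0:
  2·area = 20  (B↔C swapped to make it positive)
  edge (7, 7)→(2, 2): d=(-5,-5) top-left  bias=+0
  edge (2, 2)→(6, 2): d=(4,0) top-left  bias=+0
  edge (6, 2)→(7, 7): d=(1,5) right/bottom  bias=-1
    (0,0)@(1, 1): e=[0,-4,24] → ·  [on edge]
    (1,1)@(3, 3): e=[0,4,16] → █  [on edge]
    (2,1)@(5, 3): e=[10,4,6] → █
    (3,1)@(7, 3): e=[20,4,-4] → ·
    (1,2)@(3, 5): e=[-10,12,18] → ·
    (2,2)@(5, 5): e=[0,12,8] → █  [on edge]
    (3,2)@(7, 5): e=[10,12,-2] → ·
    (2,3)@(5, 7): e=[-10,20,10] → ·
    (3,3)@(7, 7): e=[0,20,0] → ·  [on edge]
  covered (3 px):
    · · · ·
    · █ █ ·
    · · █ ·
    · · · ·

Final: [[1,1],[2,1],[2,2]]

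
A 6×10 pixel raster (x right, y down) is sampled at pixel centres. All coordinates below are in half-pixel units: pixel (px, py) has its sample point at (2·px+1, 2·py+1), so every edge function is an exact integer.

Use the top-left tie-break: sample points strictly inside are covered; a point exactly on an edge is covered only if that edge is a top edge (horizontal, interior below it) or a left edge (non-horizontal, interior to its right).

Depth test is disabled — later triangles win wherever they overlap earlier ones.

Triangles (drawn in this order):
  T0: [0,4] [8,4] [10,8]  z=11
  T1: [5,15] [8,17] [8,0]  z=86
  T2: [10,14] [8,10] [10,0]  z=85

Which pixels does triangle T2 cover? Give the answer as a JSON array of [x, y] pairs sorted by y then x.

T0:
  2·area = 32
  edge (0, 4)→(8, 4): d=(8,0) top-left  bias=+0
  edge (8, 4)→(10, 8): d=(2,4) right/bottom  bias=-1
  edge (10, 8)→(0, 4): d=(-10,-4) top-left  bias=+0
    (1,2)@(3, 5): e=[8,22,2] → █
    (2,2)@(5, 5): e=[8,14,10] → █
    (3,2)@(7, 5): e=[8,6,18] → █
    (4,2)@(9, 5): e=[8,-2,26] → ·
    (1,3)@(3, 7): e=[24,26,-18] → ·
    (2,3)@(5, 7): e=[24,18,-10] → ·
    (3,3)@(7, 7): e=[24,10,-2] → ·
    (4,3)@(9, 7): e=[24,2,6] → █
    (5,3)@(11, 7): e=[24,-6,14] → ·
    (4,4)@(9, 9): e=[40,6,-14] → ·
  covered (4 px):
    · · · · · ·
    · · · · · ·
    · █ █ █ · ·
    · · · · █ ·
    · · · · · ·
    · · · · · ·
    · · · · · ·
    · · · · · ·
    · · · · · ·
    · · · · · ·
T1:
  2·area = 51  (B↔C swapped to make it positive)
  edge (5, 15)→(8, 0): d=(3,-15) top-left  bias=+0
  edge (8, 0)→(8, 17): d=(0,17) right/bottom  bias=-1
  edge (8, 17)→(5, 15): d=(-3,-2) top-left  bias=+0
    (3,2)@(7, 5): e=[0,17,34] → █  [on edge]
    (4,2)@(9, 5): e=[30,-17,38] → ·
    (3,3)@(7, 7): e=[6,17,28] → █
    (4,3)@(9, 7): e=[36,-17,32] → ·
    (3,4)@(7, 9): e=[12,17,22] → █
    (4,4)@(9, 9): e=[42,-17,26] → ·
    (3,5)@(7, 11): e=[18,17,16] → █
    (4,5)@(9, 11): e=[48,-17,20] → ·
    (3,6)@(7, 13): e=[24,17,10] → █
    (4,6)@(9, 13): e=[54,-17,14] → ·
    (2,7)@(5, 15): e=[0,51,0] → █  [on edge]
    (4,7)@(9, 15): e=[60,-17,8] → ·
    (5,9)@(11, 19): e=[102,-51,0] → ·  [on edge]
  covered (7 px):
    · · · · · ·
    · · · · · ·
    · · · █ · ·
    · · · █ · ·
    · · · █ · ·
    · · · █ · ·
    · · · █ · ·
    · · █ █ · ·
    · · · · · ·
    · · · · · ·
T2:
  2·area = 28
  edge (10, 14)→(8, 10): d=(-2,-4) top-left  bias=+0
  edge (8, 10)→(10, 0): d=(2,-10) top-left  bias=+0
  edge (10, 0)→(10, 14): d=(0,14) right/bottom  bias=-1
    (4,2)@(9, 5): e=[14,0,14] → █  [on edge]
    (5,2)@(11, 5): e=[22,20,-14] → ·
    (4,3)@(9, 7): e=[10,4,14] → █
    (5,3)@(11, 7): e=[18,24,-14] → ·
    (4,4)@(9, 9): e=[6,8,14] → █
    (5,4)@(11, 9): e=[14,28,-14] → ·
    (4,5)@(9, 11): e=[2,12,14] → █
    (5,5)@(11, 11): e=[10,32,-14] → ·
    (4,6)@(9, 13): e=[-2,16,14] → ·
    (3,7)@(7, 15): e=[-14,0,42] → ·  [on edge]
  covered (4 px):
    · · · · · ·
    · · · · · ·
    · · · · █ ·
    · · · · █ ·
    · · · · █ ·
    · · · · █ ·
    · · · · · ·
    · · · · · ·
    · · · · · ·
    · · · · · ·

Final: [[4,2],[4,3],[4,4],[4,5]]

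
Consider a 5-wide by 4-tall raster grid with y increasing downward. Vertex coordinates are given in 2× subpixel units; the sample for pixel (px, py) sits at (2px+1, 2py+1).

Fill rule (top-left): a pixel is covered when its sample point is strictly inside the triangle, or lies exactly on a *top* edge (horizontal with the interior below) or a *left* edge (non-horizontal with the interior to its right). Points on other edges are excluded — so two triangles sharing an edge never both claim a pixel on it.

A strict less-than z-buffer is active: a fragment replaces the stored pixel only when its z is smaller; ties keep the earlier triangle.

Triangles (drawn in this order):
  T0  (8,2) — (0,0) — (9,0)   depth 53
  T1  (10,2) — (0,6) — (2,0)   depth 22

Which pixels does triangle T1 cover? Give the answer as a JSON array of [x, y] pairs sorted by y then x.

T0:
  2·area = 18
  edge (8, 2)→(0, 0): d=(-8,-2) top-left  bias=+0
  edge (0, 0)→(9, 0): d=(9,0) top-left  bias=+0
  edge (9, 0)→(8, 2): d=(-1,2) right/bottom  bias=-1
    (2,0)@(5, 1): e=[2,9,7] → X
    (3,0)@(7, 1): e=[6,9,3] → X
    (4,0)@(9, 1): e=[10,9,-1] → .
    (2,1)@(5, 3): e=[-14,27,5] → .
    (3,1)@(7, 3): e=[-10,27,1] → .
  covered (2 px):
    . . X X .
    . . . . .
    . . . . .
    . . . . .
T1:
  2·area = 52
  edge (10, 2)→(0, 6): d=(-10,4) right/bottom  bias=-1
  edge (0, 6)→(2, 0): d=(2,-6) top-left  bias=+0
  edge (2, 0)→(10, 2): d=(8,2) right/bottom  bias=-1
    (1,0)@(3, 1): e=[38,8,6] → X
    (2,0)@(5, 1): e=[30,20,2] → X
    (3,0)@(7, 1): e=[22,32,-2] → .
    (0,1)@(1, 3): e=[26,0,26] → X  [on edge]
    (3,1)@(7, 3): e=[2,36,14] → X
    (4,1)@(9, 3): e=[-6,48,10] → .
    (0,2)@(1, 5): e=[6,4,42] → X
    (1,2)@(3, 5): e=[-2,16,38] → .
    (2,2)@(5, 5): e=[-10,28,34] → .
    (3,2)@(7, 5): e=[-18,40,30] → .
    (0,3)@(1, 7): e=[-14,8,58] → .
  covered (7 px):
    . X X . .
    X X X X .
    X . . . .
    . . . . .

Answer: [[1,0],[2,0],[0,1],[1,1],[2,1],[3,1],[0,2]]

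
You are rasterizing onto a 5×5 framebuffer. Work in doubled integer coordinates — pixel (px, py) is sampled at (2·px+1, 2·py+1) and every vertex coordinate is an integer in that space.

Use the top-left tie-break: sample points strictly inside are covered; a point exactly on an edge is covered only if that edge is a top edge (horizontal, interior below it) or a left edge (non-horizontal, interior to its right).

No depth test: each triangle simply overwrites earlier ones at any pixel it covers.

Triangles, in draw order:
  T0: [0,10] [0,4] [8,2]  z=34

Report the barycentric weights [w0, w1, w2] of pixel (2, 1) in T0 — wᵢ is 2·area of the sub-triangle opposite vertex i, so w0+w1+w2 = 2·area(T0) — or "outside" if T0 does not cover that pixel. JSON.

T0:
  2·area = 48
  edge (0, 10)→(0, 4): d=(0,-6) top-left  bias=+0
  edge (0, 4)→(8, 2): d=(8,-2) top-left  bias=+0
  edge (8, 2)→(0, 10): d=(-8,8) right/bottom  bias=-1
    (4,0)@(9, 1): e=[54,-6,0] → ·  [on edge]
    (2,1)@(5, 3): e=[30,2,16] → #
    (3,1)@(7, 3): e=[42,6,0] → ·  [on edge]
    (0,2)@(1, 5): e=[6,10,32] → #
    (1,2)@(3, 5): e=[18,14,16] → #
    (2,2)@(5, 5): e=[30,18,0] → ·  [on edge]
    (0,3)@(1, 7): e=[6,26,16] → #
    (1,3)@(3, 7): e=[18,30,0] → ·  [on edge]
    (0,4)@(1, 9): e=[6,42,0] → ·  [on edge]
  covered (4 px):
    · · · · ·
    · · # · ·
    # # · · ·
    # · · · ·
    · · · · ·

Final: [2,16,30]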